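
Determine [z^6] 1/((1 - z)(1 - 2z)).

Partial fractions give a closed form: a_n = (-1)·1^n + (2)·2^n.
At n = 6: a_6 = 127.

127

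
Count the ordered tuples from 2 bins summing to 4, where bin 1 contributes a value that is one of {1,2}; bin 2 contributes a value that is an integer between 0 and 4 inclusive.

2

The generating function for the choices is (z + z²)·(1 + z + z² + z³ + z⁴); the count is [z⁴].
(z + z²) has coefficients 0,1,1 for degrees 0…2.
(1 + z + z² + z³ + z⁴) has coefficients 1,1,1,1,1 for degrees 0…4.
[z⁴] = 1·1 + 1·1 = 2.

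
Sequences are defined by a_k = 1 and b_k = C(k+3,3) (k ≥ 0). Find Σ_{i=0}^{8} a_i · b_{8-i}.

This is [x^8] in the product of the two ordinary generating functions.
Σ = 1·165 + 1·120 + 1·84 + 1·56 + 1·35 + 1·20 + 1·10 + 1·4 + 1·1 = 495.

495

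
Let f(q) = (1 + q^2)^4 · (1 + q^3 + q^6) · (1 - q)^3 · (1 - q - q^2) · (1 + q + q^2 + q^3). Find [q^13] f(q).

-10

(1 + q^2)^4 has coefficients 1,0,4,0,6,0,4,0,1 for degrees 0…8.
(1 + q^3 + q^6) has coefficients 1,0,0,1,0,0,1,0,0,0,0,0,0,0 for degrees 0…13.
Multiplying by (1 - q)^3 gives running coefficients 1,-3,3,0,-3,3,0,-3,3,-1,0,0,0,0 for degrees 0…13.
Multiplying by (1 - q - q^2) gives running coefficients 1,-4,5,0,-6,6,0,-6,6,-1,-2,1,0,0 for degrees 0…13.
Finally multiplying by (1 + q + q^2 + q^3), the product of all factors after the first has coefficients 1,-3,2,2,-5,5,0,-6,6,-1,-3,4,-2,-1 for degrees 0…13.
[q^13] = 1·(-1) + 4·4 + 6·(-1) + 4·(-6) + 1·5 = -10.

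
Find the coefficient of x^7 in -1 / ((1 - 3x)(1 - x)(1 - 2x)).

Partial fractions give a closed form: a_n = (-9/2)·3^n + (-1/2)·1^n + (4)·2^n.
At n = 7: a_7 = -9330.

-9330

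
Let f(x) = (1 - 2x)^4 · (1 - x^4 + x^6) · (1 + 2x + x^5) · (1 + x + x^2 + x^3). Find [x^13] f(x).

(1 - 2x)^4 has coefficients 1,-8,24,-32,16 for degrees 0…4.
(1 - x^4 + x^6) has coefficients 1,0,0,0,-1,0,1,0,0,0,0,0,0,0 for degrees 0…13.
Multiplying by (1 + 2x + x^5) gives running coefficients 1,2,0,0,-1,-1,1,2,0,-1,0,1,0,0 for degrees 0…13.
Finally multiplying by (1 + x + x^2 + x^3), the product of all factors after the first has coefficients 1,3,3,3,1,-2,-1,1,2,2,1,0,0,1 for degrees 0…13.
[x^13] = 1·1 − 8·0 + 24·0 − 32·1 + 16·2 = 1.

1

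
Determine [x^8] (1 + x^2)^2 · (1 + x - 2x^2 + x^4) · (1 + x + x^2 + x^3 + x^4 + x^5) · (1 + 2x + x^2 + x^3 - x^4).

7

(1 + x^2)^2 has coefficients 1,0,2,0,1 for degrees 0…4.
(1 + x - 2x^2 + x^4) has coefficients 1,1,-2,0,1,0,0,0,0 for degrees 0…8.
Multiplying by (1 + x + x^2 + x^3 + x^4 + x^5) gives running coefficients 1,2,0,0,1,1,0,-1,1 for degrees 0…8.
Finally multiplying by (1 + 2x + x^2 + x^3 - x^4), the product of all factors after the first has coefficients 1,4,5,3,2,1,3,1,-1 for degrees 0…8.
[x^8] = 1·(-1) + 2·3 + 1·2 = 7.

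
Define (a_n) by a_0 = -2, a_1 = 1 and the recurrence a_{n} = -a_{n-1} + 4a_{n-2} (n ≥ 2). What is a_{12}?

-80017

The ordinary generating function has denominator 1 + q - 4q^2.
Iterating the recurrence: a_0,…,a_{12} = -2, 1, -9, 13, -49, 101, -297, 701, -1889, 4693, -12249, 31021, -80017.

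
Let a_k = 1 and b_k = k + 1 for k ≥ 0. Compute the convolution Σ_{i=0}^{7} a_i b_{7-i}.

36

This is [x^7] in the product of the two ordinary generating functions.
Σ = 1·8 + 1·7 + 1·6 + 1·5 + 1·4 + 1·3 + 1·2 + 1·1 = 36.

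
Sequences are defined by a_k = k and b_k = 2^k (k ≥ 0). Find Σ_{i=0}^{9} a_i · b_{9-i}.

1013

Write out a_i and b_{9-i} for i = 0,…,9 and sum the products.
Σ = 0·512 + 1·256 + 2·128 + 3·64 + 4·32 + 5·16 + 6·8 + 7·4 + 8·2 + 9·1 = 1013.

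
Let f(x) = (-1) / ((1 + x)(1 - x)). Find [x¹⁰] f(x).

-1

Partial fractions give a closed form: a_n = (-1/2)·(-1)^n + (-1/2)·1^n.
At n = 10: a_10 = -1.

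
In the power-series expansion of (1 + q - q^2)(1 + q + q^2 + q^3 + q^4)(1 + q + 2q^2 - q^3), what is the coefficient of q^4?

(1 + q - q^2) has coefficients 1,1,-1 for degrees 0…2.
(1 + q + q^2 + q^3 + q^4) has coefficients 1,1,1,1,1 for degrees 0…4.
Finally multiplying by (1 + q + 2q^2 - q^3), the product of all factors after the first has coefficients 1,2,4,3,3 for degrees 0…4.
[q^4] = 1·3 + 1·3 − 1·4 = 2.

2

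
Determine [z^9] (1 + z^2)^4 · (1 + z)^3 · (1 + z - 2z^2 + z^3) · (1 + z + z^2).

29

(1 + z^2)^4 has coefficients 1,0,4,0,6,0,4,0,1 for degrees 0…8.
(1 + z)^3 has coefficients 1,3,3,1,0,0,0,0,0,0 for degrees 0…9.
Multiplying by (1 + z - 2z^2 + z^3) gives running coefficients 1,4,4,-1,-2,1,1,0,0,0 for degrees 0…9.
Finally multiplying by (1 + z + z^2), the product of all factors after the first has coefficients 1,5,9,7,1,-2,0,2,1,0 for degrees 0…9.
[z^9] = 1·0 + 4·2 + 6·(-2) + 4·7 + 1·5 = 29.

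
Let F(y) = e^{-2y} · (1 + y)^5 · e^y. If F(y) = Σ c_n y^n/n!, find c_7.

34

The EGF product rule gives c_7 = Σ_{k_1+k_2+k_3=7} C(7; k_1,k_2,k_3) · ∏ g_i(k_i), where e^{-2y} gives (-2)^k; (1+y)^5 gives the falling factorial (5)_k; e^y gives (1)^k.
g_1(k) for k = 0…7: 1, -2, 4, -8, 16, -32, 64, -128.
g_2(k) for k = 0…7: 1, 5, 20, 60, 120, 120, 0, 0.
g_3(k) for k = 0…7: 1, 1, 1, 1, 1, 1, 1, 1.
First combine the last two factors: h(k) = Σ_j C(k,j)·g_2(j)·g_3(k−j) for k = 0…7: 1, 6, 31, 136, 501, 1546, 4051, 9276.
c_7 = Σ_k C(7,k)·g_1(k)·h(7−k) = 1·1·9276 + 7·(-2)·4051 + 21·4·1546 + 35·(-8)·501 + 35·16·136 + 21·(-32)·31 + 7·64·6 + 1·(-128)·1 = 9276 − 56714 + 129864 − 140280 + 76160 − 20832 + 2688 − 128 = 34.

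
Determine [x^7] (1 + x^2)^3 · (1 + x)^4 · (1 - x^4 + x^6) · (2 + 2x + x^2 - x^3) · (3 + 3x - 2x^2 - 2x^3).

(1 + x^2)^3 has coefficients 1,0,3,0,3,0,1 for degrees 0…6.
(1 + x)^4 has coefficients 1,4,6,4,1,0,0,0 for degrees 0…7.
Multiplying by (1 - x^4 + x^6) gives running coefficients 1,4,6,4,0,-4,-5,0 for degrees 0…7.
Multiplying by (2 + 2x + x^2 - x^3) gives running coefficients 2,10,21,23,10,-10,-22,-14 for degrees 0…7.
Finally multiplying by (3 + 3x - 2x^2 - 2x^3), the product of all factors after the first has coefficients 6,36,89,108,37,-88,-162,-108 for degrees 0…7.
[x^7] = 1·(-108) + 3·(-88) + 3·108 + 1·36 = -12.

-12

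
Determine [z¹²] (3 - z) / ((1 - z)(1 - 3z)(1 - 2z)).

6336333

Partial fractions give a closed form: a_n = (1)·1^n + (12)·3^n + (-10)·2^n.
At n = 12: a_12 = 6336333.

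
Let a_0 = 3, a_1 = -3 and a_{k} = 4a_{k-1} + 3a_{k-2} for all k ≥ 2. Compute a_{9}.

-202467

The ordinary generating function has denominator 1 - 4x - 3x^2.
Iterating the recurrence: a_0,…,a_{9} = 3, -3, -3, -21, -93, -435, -2019, -9381, -43581, -202467.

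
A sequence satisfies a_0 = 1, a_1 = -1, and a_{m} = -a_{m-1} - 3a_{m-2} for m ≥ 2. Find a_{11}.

-160

The ordinary generating function has denominator 1 + z + 3z^2.
Iterating the recurrence: a_0,…,a_{11} = 1, -1, -2, 5, 1, -16, 13, 35, -74, -31, 253, -160.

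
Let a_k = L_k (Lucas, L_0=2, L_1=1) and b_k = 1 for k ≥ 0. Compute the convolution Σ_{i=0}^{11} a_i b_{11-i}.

The convolution is the x^11 coefficient of A(x)B(x).
Σ = 2·1 + 1·1 + 3·1 + 4·1 + 7·1 + 11·1 + 18·1 + 29·1 + 47·1 + 76·1 + 123·1 + 199·1 = 520.

520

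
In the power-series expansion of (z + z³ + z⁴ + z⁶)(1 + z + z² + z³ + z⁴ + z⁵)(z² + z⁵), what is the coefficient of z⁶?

(z + z³ + z⁴ + z⁶) has coefficients 0,1,0,1,1,0,1 for degrees 0…6.
(1 + z + z² + z³ + z⁴ + z⁵) has coefficients 1,1,1,1,1,1,0 for degrees 0…6.
Finally multiplying by (z² + z⁵), the product of all factors after the first has coefficients 0,0,1,1,1,2,2 for degrees 0…6.
[z⁶] = 1·2 + 1·1 + 1·1 + 1·0 = 4.

4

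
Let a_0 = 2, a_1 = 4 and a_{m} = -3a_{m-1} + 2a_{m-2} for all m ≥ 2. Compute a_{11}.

816080

The ordinary generating function has denominator 1 + 3y - 2y^2.
Iterating the recurrence: a_0,…,a_{11} = 2, 4, -8, 32, -112, 400, -1424, 5072, -18064, 64336, -229136, 816080.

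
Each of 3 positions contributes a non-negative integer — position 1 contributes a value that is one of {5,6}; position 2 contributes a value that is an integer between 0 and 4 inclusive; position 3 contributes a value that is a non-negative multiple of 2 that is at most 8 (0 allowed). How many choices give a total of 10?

The generating function for the choices is (y^5 + y^6)·(1 + y + y^2 + y^3 + y^4)·(1 + y^2 + y^4 + y^6 + y^8); the count is [y^10].
(y^5 + y^6) has coefficients 0,0,0,0,0,1,1 for degrees 0…6.
(1 + y + y^2 + y^3 + y^4) has coefficients 1,1,1,1,1,0,0,0,0,0,0 for degrees 0…10.
Finally multiplying by (1 + y^2 + y^4 + y^6 + y^8), the product of all factors after the first has coefficients 1,1,2,2,3,2,3,2,3,2,2 for degrees 0…10.
[y^10] = 1·2 + 1·3 = 5.

5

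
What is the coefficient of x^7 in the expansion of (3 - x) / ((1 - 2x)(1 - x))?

638

The denominator gives the recurrence a_n = 3a_(n−1) − 2a_(n−2) for n ≥ 2; the numerator fixes a_0 = 3, a_1 = 8.
Iterating: 3, 8, 18, 38, 78, 158, 318, 638, so a_7 = 638.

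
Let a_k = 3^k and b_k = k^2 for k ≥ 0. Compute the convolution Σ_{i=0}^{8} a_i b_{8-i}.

Write out a_i and b_{8-i} for i = 0,…,8 and sum the products.
Σ = 1·64 + 3·49 + 9·36 + 27·25 + 81·16 + 243·9 + 729·4 + 2187·1 + 6561·0 = 9796.

9796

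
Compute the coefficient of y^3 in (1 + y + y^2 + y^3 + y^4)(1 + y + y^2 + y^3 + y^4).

(1 + y + y^2 + y^3 + y^4) has coefficients 1,1,1,1 for degrees 0…3.
(1 + y + y^2 + y^3 + y^4) has coefficients 1,1,1,1 for degrees 0…3.
[y^3] = 1·1 + 1·1 + 1·1 + 1·1 = 4.

4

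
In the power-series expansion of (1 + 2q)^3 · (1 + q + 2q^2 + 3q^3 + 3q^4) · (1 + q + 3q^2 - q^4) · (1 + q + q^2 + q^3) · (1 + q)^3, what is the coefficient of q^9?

(1 + 2q)^3 has coefficients 1,6,12,8 for degrees 0…3.
(1 + q + 2q^2 + 3q^3 + 3q^4) has coefficients 1,1,2,3,3,0,0,0,0,0 for degrees 0…9.
Multiplying by (1 + q + 3q^2 - q^4) gives running coefficients 1,2,6,8,11,11,7,-3,-3,0 for degrees 0…9.
Multiplying by (1 + q + q^2 + q^3) gives running coefficients 1,3,9,17,27,36,37,26,12,1 for degrees 0…9.
Finally multiplying by (1 + q)^3, the product of all factors after the first has coefficients 1,6,21,54,108,177,243,272,237,152 for degrees 0…9.
[q^9] = 1·152 + 6·237 + 12·272 + 8·243 = 6782.

6782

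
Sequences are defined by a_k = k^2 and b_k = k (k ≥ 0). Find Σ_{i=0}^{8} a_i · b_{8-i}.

336

This is [x^8] in the product of the two ordinary generating functions.
Σ = 0·8 + 1·7 + 4·6 + 9·5 + 16·4 + 25·3 + 36·2 + 49·1 + 64·0 = 336.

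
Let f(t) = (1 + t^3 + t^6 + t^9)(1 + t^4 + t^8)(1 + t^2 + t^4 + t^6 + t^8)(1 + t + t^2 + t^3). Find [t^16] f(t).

15

(1 + t^3 + t^6 + t^9) has coefficients 1,0,0,1,0,0,1,0,0,1 for degrees 0…9.
(1 + t^4 + t^8) has coefficients 1,0,0,0,1,0,0,0,1,0,0,0,0,0,0,0,0 for degrees 0…16.
Multiplying by (1 + t^2 + t^4 + t^6 + t^8) gives running coefficients 1,0,1,0,2,0,2,0,3,0,2,0,2,0,1,0,1 for degrees 0…16.
Finally multiplying by (1 + t + t^2 + t^3), the product of all factors after the first has coefficients 1,1,2,2,3,3,4,4,5,5,5,5,4,4,3,3,2 for degrees 0…16.
[t^16] = 1·2 + 1·4 + 1·5 + 1·4 = 15.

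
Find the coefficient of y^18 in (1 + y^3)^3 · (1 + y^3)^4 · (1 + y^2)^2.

7

(1 + y^3)^3 has coefficients 1,0,0,3,0,0,3,0,0,1 for degrees 0…9.
(1 + y^3)^4 has coefficients 1,0,0,4,0,0,6,0,0,4,0,0,1,0,0,0,0,0,0 for degrees 0…18.
Finally multiplying by (1 + y^2)^2, the product of all factors after the first has coefficients 1,0,2,4,1,8,6,4,12,4,6,8,1,4,2,0,1,0,0 for degrees 0…18.
[y^18] = 1·0 + 3·0 + 3·1 + 1·4 = 7.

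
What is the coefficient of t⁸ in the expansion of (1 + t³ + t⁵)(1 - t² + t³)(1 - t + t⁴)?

(1 + t³ + t⁵) has coefficients 1,0,0,1,0,1 for degrees 0…5.
(1 - t² + t³) has coefficients 1,0,-1,1,0,0,0,0,0 for degrees 0…8.
Finally multiplying by (1 - t + t⁴), the product of all factors after the first has coefficients 1,-1,-1,2,0,0,-1,1,0 for degrees 0…8.
[t⁸] = 1·0 + 1·0 + 1·2 = 2.

2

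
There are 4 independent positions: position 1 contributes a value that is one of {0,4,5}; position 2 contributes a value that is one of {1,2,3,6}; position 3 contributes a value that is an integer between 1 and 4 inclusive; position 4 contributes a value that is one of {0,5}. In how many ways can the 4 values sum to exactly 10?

9

The generating function for the choices is (1 + x^4 + x^5)·(x + x^2 + x^3 + x^6)·(x + x^2 + x^3 + x^4)·(1 + x^5); the count is [x^10].
(1 + x^4 + x^5) has coefficients 1,0,0,0,1,1 for degrees 0…5.
(x + x^2 + x^3 + x^6) has coefficients 0,1,1,1,0,0,1,0,0,0,0 for degrees 0…10.
Multiplying by (x + x^2 + x^3 + x^4) gives running coefficients 0,0,1,2,3,3,2,2,1,1,1 for degrees 0…10.
Finally multiplying by (1 + x^5), the product of all factors after the first has coefficients 0,0,1,2,3,3,2,3,3,4,4 for degrees 0…10.
[x^10] = 1·4 + 1·2 + 1·3 = 9.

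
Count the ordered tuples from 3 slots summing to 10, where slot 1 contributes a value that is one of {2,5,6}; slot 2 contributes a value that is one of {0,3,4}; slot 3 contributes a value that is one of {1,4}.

The generating function for the choices is (y² + y⁵ + y⁶)·(1 + y³ + y⁴)·(y + y⁴); the count is [y¹⁰].
(y² + y⁵ + y⁶) has coefficients 0,0,1,0,0,1,1 for degrees 0…6.
(1 + y³ + y⁴) has coefficients 1,0,0,1,1,0,0,0,0,0,0 for degrees 0…10.
Finally multiplying by (y + y⁴), the product of all factors after the first has coefficients 0,1,0,0,2,1,0,1,1,0,0 for degrees 0…10.
[y¹⁰] = 1·1 + 1·1 + 1·2 = 4.

4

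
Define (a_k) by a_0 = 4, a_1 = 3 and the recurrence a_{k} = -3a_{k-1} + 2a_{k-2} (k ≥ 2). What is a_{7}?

1329

The ordinary generating function has denominator 1 + 3t - 2t^2.
Iterating the recurrence: a_0,…,a_{7} = 4, 3, -1, 9, -29, 105, -373, 1329.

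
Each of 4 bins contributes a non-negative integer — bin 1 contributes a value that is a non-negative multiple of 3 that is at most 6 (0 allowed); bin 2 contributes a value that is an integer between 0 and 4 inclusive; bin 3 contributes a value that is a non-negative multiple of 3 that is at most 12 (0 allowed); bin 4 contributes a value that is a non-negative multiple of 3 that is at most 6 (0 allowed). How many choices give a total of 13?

The generating function for the choices is (1 + x³ + x⁶)·(1 + x + x² + x³ + x⁴)·(1 + x³ + x⁶ + x⁹ + x¹²)·(1 + x³ + x⁶); the count is [x¹³].
(1 + x³ + x⁶) has coefficients 1,0,0,1,0,0,1 for degrees 0…6.
(1 + x + x² + x³ + x⁴) has coefficients 1,1,1,1,1,0,0,0,0,0,0,0,0,0 for degrees 0…13.
Multiplying by (1 + x³ + x⁶ + x⁹ + x¹²) gives running coefficients 1,1,1,2,2,1,2,2,1,2,2,1,2,2 for degrees 0…13.
Finally multiplying by (1 + x³ + x⁶), the product of all factors after the first has coefficients 1,1,1,3,3,2,5,5,3,6,6,3,6,6 for degrees 0…13.
[x¹³] = 1·6 + 1·6 + 1·5 = 17.

17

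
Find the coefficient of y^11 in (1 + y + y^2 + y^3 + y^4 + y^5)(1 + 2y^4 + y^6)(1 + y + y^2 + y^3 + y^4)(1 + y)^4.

(1 + y + y^2 + y^3 + y^4 + y^5) has coefficients 1,1,1,1,1,1 for degrees 0…5.
(1 + 2y^4 + y^6) has coefficients 1,0,0,0,2,0,1,0,0,0,0,0 for degrees 0…11.
Multiplying by (1 + y + y^2 + y^3 + y^4) gives running coefficients 1,1,1,1,3,2,3,3,3,1,1,0 for degrees 0…11.
Finally multiplying by (1 + y)^4, the product of all factors after the first has coefficients 1,5,11,15,18,25,34,40,44,45,38,25 for degrees 0…11.
[y^11] = 1·25 + 1·38 + 1·45 + 1·44 + 1·40 + 1·34 = 226.

226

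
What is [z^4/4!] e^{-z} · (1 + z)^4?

The EGF product rule gives c_4 = Σ_{k_1+k_2=4} C(4; k_1,k_2) · ∏ g_i(k_i), where e^{-z} gives (-1)^k; (1+z)^4 gives the falling factorial (4)_k.
g_1(k) for k = 0…4: 1, -1, 1, -1, 1.
g_2(k) for k = 0…4: 1, 4, 12, 24, 24.
c_4 = Σ_k C(4,k)·g_1(k)·g_2(4−k) = 1·1·24 + 4·(-1)·24 + 6·1·12 + 4·(-1)·4 + 1·1·1 = 24 − 96 + 72 − 16 + 1 = -15.

-15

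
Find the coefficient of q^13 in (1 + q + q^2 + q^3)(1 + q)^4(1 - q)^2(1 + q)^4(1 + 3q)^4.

(1 + q + q^2 + q^3) has coefficients 1,1,1,1 for degrees 0…3.
(1 + q)^4 has coefficients 1,4,6,4,1,0,0,0,0,0,0,0,0,0 for degrees 0…13.
Multiplying by (1 - q)^2 gives running coefficients 1,2,-1,-4,-1,2,1,0,0,0,0,0,0,0 for degrees 0…13.
Multiplying by (1 + q)^4 gives running coefficients 1,6,13,8,-14,-28,-14,8,13,6,1,0,0,0 for degrees 0…13.
Finally multiplying by (1 + 3q)^4, the product of all factors after the first has coefficients 1,18,139,596,1513,2126,811,-2536,-4805,-3186,505,2388,1755,594 for degrees 0…13.
[q^13] = 1·594 + 1·1755 + 1·2388 + 1·505 = 5242.

5242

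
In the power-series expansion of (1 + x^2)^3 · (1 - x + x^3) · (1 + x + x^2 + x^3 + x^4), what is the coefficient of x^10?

(1 + x^2)^3 has coefficients 1,0,3,0,3,0,1 for degrees 0…6.
(1 - x + x^3) has coefficients 1,-1,0,1,0,0,0,0,0,0,0 for degrees 0…10.
Finally multiplying by (1 + x + x^2 + x^3 + x^4), the product of all factors after the first has coefficients 1,0,0,1,1,0,1,1,0,0,0 for degrees 0…10.
[x^10] = 1·0 + 3·0 + 3·1 + 1·1 = 4.

4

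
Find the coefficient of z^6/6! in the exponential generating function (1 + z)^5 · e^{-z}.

151

The EGF product rule gives c_6 = Σ_{k_1+k_2=6} C(6; k_1,k_2) · ∏ g_i(k_i), where (1+z)^5 gives the falling factorial (5)_k; e^{-z} gives (-1)^k.
g_1(k) for k = 0…6: 1, 5, 20, 60, 120, 120, 0.
g_2(k) for k = 0…6: 1, -1, 1, -1, 1, -1, 1.
c_6 = Σ_k C(6,k)·g_1(k)·g_2(6−k) = 1·1·1 + 6·5·(-1) + 15·20·1 + 20·60·(-1) + 15·120·1 + 6·120·(-1) = 1 − 30 + 300 − 1200 + 1800 − 720 = 151.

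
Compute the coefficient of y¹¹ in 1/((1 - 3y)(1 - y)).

265720

The denominator gives the recurrence a_n = 4a_(n−1) − 3a_(n−2) for n ≥ 2; the numerator fixes a_0 = 1, a_1 = 4.
Iterating: 1, 4, 13, 40, 121, 364, 1093, 3280, 9841, 29524, 88573, 265720, so a_11 = 265720.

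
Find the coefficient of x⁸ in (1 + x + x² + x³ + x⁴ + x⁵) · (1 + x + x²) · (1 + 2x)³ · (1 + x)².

280

(1 + x + x² + x³ + x⁴ + x⁵) has coefficients 1,1,1,1,1,1 for degrees 0…5.
(1 + x + x²) has coefficients 1,1,1,0,0,0,0,0,0 for degrees 0…8.
Multiplying by (1 + 2x)³ gives running coefficients 1,7,19,26,20,8,0,0,0 for degrees 0…8.
Finally multiplying by (1 + x)², the product of all factors after the first has coefficients 1,9,34,71,91,74,36,8,0 for degrees 0…8.
[x⁸] = 1·0 + 1·8 + 1·36 + 1·74 + 1·91 + 1·71 = 280.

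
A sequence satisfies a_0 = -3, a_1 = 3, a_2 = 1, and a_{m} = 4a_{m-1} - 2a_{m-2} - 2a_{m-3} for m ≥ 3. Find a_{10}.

6096

The ordinary generating function has denominator 1 - 4z + 2z^2 + 2z^3.
Iterating the recurrence: a_0,…,a_{10} = -3, 3, 1, 4, 8, 22, 64, 196, 612, 1928, 6096.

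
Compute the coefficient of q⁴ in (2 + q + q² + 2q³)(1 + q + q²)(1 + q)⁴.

57

(2 + q + q² + 2q³) has coefficients 2,1,1,2 for degrees 0…3.
(1 + q + q²) has coefficients 1,1,1,0,0 for degrees 0…4.
Finally multiplying by (1 + q)⁴, the product of all factors after the first has coefficients 1,5,11,14,11 for degrees 0…4.
[q⁴] = 2·11 + 1·14 + 1·11 + 2·5 = 57.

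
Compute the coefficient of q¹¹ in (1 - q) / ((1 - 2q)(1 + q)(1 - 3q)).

264355

Partial fractions give a closed form: a_n = (-2/3)·2^n + (1/6)·(-1)^n + (3/2)·3^n.
At n = 11: a_11 = 264355.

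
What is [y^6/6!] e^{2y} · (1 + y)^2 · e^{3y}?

71875

The EGF product rule gives c_6 = Σ_{k_1+k_2+k_3=6} C(6; k_1,k_2,k_3) · ∏ g_i(k_i), where e^{2y} gives (2)^k; (1+y)^2 gives the falling factorial (2)_k; e^{3y} gives (3)^k.
g_1(k) for k = 0…6: 1, 2, 4, 8, 16, 32, 64.
g_2(k) for k = 0…6: 1, 2, 2, 0, 0, 0, 0.
g_3(k) for k = 0…6: 1, 3, 9, 27, 81, 243, 729.
First combine the last two factors: h(k) = Σ_j C(k,j)·g_2(j)·g_3(k−j) for k = 0…6: 1, 5, 23, 99, 405, 1593, 6075.
c_6 = Σ_k C(6,k)·g_1(k)·h(6−k) = 1·1·6075 + 6·2·1593 + 15·4·405 + 20·8·99 + 15·16·23 + 6·32·5 + 1·64·1 = 6075 + 19116 + 24300 + 15840 + 5520 + 960 + 64 = 71875.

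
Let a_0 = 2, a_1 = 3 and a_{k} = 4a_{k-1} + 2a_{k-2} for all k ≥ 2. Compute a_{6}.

The ordinary generating function has denominator 1 - 4t - 2t^2.
Iterating the recurrence: a_0,…,a_{6} = 2, 3, 16, 70, 312, 1388, 6176.

6176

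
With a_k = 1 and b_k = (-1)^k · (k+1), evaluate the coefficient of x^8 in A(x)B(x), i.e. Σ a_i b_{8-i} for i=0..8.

5

This is [x^8] in the product of the two ordinary generating functions.
Σ = 1·9 + 1·(-8) + 1·7 + 1·(-6) + 1·5 + 1·(-4) + 1·3 + 1·(-2) + 1·1 = 5.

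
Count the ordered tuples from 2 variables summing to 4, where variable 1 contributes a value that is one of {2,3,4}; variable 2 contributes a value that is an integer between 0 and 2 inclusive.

The generating function for the choices is (q² + q³ + q⁴)·(1 + q + q²); the count is [q⁴].
(q² + q³ + q⁴) has coefficients 0,0,1,1,1 for degrees 0…4.
(1 + q + q²) has coefficients 1,1,1,0,0 for degrees 0…4.
[q⁴] = 1·1 + 1·1 + 1·1 = 3.

3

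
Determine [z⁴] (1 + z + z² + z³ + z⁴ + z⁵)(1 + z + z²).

(1 + z + z² + z³ + z⁴ + z⁵) has coefficients 1,1,1,1,1 for degrees 0…4.
(1 + z + z²) has coefficients 1,1,1,0,0 for degrees 0…4.
[z⁴] = 1·0 + 1·0 + 1·1 + 1·1 + 1·1 = 3.

3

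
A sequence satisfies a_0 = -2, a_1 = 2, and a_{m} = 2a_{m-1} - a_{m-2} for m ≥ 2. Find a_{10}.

The ordinary generating function has denominator 1 - 2y + y^2.
Iterating the recurrence: a_0,…,a_{10} = -2, 2, 6, 10, 14, 18, 22, 26, 30, 34, 38.

38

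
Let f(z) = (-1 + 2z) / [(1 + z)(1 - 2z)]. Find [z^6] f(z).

-1

Partial fractions give a closed form: a_n = (-1)·(-1)^n.
At n = 6: a_6 = -1.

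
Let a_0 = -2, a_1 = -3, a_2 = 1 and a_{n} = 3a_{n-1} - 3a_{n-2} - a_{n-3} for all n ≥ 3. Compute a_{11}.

The ordinary generating function has denominator 1 - 3t + 3t^2 + t^3.
Iterating the recurrence: a_0,…,a_{11} = -2, -3, 1, 14, 42, 83, 109, 36, -302, -1123, -2499, -3826.

-3826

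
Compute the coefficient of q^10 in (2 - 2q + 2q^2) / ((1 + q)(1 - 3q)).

The denominator gives the recurrence a_n = 2a_(n−1) + 3a_(n−2) for n ≥ 3; the numerator fixes a_0 = 2, a_1 = 2, a_2 = 12.
Iterating: 2, 2, 12, 30, 96, 282, 852, 2550, 7656, 22962, 68892, so a_10 = 68892.

68892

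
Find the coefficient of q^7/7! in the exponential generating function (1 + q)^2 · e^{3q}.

The EGF product rule gives c_7 = Σ_{k_1+k_2=7} C(7; k_1,k_2) · ∏ g_i(k_i), where (1+q)^2 gives the falling factorial (2)_k; e^{3q} gives (3)^k.
g_1(k) for k = 0…7: 1, 2, 2, 0, 0, 0, 0, 0.
g_2(k) for k = 0…7: 1, 3, 9, 27, 81, 243, 729, 2187.
c_7 = Σ_k C(7,k)·g_1(k)·g_2(7−k) = 1·1·2187 + 7·2·729 + 21·2·243 = 2187 + 10206 + 10206 = 22599.

22599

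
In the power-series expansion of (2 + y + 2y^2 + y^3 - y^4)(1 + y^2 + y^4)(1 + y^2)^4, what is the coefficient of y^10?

18

(2 + y + 2y^2 + y^3 - y^4) has coefficients 2,1,2,1,-1 for degrees 0…4.
(1 + y^2 + y^4) has coefficients 1,0,1,0,1,0,0,0,0,0,0 for degrees 0…10.
Finally multiplying by (1 + y^2)^4, the product of all factors after the first has coefficients 1,0,5,0,11,0,14,0,11,0,5 for degrees 0…10.
[y^10] = 2·5 + 1·0 + 2·11 + 1·0 − 1·14 = 18.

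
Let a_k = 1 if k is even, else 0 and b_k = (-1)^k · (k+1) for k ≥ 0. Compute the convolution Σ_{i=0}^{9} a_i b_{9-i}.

This is [x^9] in the product of the two ordinary generating functions.
Σ = 1·(-10) + 0·9 + 1·(-8) + 0·7 + 1·(-6) + 0·5 + 1·(-4) + 0·3 + 1·(-2) + 0·1 = -30.

-30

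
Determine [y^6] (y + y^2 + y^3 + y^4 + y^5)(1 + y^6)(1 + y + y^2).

2

(y + y^2 + y^3 + y^4 + y^5) has coefficients 0,1,1,1,1,1 for degrees 0…5.
(1 + y^6) has coefficients 1,0,0,0,0,0,1 for degrees 0…6.
Finally multiplying by (1 + y + y^2), the product of all factors after the first has coefficients 1,1,1,0,0,0,1 for degrees 0…6.
[y^6] = 1·0 + 1·0 + 1·0 + 1·1 + 1·1 = 2.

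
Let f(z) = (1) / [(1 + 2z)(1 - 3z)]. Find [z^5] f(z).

The denominator gives the recurrence a_n = a_(n−1) + 6a_(n−2) for n ≥ 2; the numerator fixes a_0 = 1, a_1 = 1.
Iterating: 1, 1, 7, 13, 55, 133, so a_5 = 133.

133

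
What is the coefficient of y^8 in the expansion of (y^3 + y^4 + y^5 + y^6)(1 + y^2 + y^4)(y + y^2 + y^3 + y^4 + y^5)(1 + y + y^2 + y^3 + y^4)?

(y^3 + y^4 + y^5 + y^6) has coefficients 0,0,0,1,1,1,1 for degrees 0…6.
(1 + y^2 + y^4) has coefficients 1,0,1,0,1,0,0,0,0 for degrees 0…8.
Multiplying by (y + y^2 + y^3 + y^4 + y^5) gives running coefficients 0,1,1,2,2,3,2,2,1 for degrees 0…8.
Finally multiplying by (1 + y + y^2 + y^3 + y^4), the product of all factors after the first has coefficients 0,1,2,4,6,9,10,11,10 for degrees 0…8.
[y^8] = 1·9 + 1·6 + 1·4 + 1·2 = 21.

21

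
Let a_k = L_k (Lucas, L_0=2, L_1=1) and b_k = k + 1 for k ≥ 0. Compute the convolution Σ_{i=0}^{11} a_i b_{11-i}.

Write out a_i and b_{11-i} for i = 0,…,11 and sum the products.
Σ = 2·12 + 1·11 + 3·10 + 4·9 + 7·8 + 11·7 + 18·6 + 29·5 + 47·4 + 76·3 + 123·2 + 199·1 = 1348.

1348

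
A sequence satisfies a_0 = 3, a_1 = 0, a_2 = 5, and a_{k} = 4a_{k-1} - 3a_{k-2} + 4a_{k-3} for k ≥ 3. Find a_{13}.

The ordinary generating function has denominator 1 - 4q + 3q^2 - 4q^3.
Iterating the recurrence: a_0,…,a_{13} = 3, 0, 5, 32, 113, 376, 1293, 4496, 15609, 54120, 187637, 650624, 2256065, 7822936.

7822936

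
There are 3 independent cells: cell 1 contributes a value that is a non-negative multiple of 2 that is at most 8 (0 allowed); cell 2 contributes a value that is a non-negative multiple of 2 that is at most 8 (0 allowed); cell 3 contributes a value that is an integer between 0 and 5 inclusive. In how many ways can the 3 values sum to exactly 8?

12

The generating function for the choices is (1 + t^2 + t^4 + t^6 + t^8)·(1 + t^2 + t^4 + t^6 + t^8)·(1 + t + t^2 + t^3 + t^4 + t^5); the count is [t^8].
(1 + t^2 + t^4 + t^6 + t^8) has coefficients 1,0,1,0,1,0,1,0,1 for degrees 0…8.
(1 + t^2 + t^4 + t^6 + t^8) has coefficients 1,0,1,0,1,0,1,0,1 for degrees 0…8.
Finally multiplying by (1 + t + t^2 + t^3 + t^4 + t^5), the product of all factors after the first has coefficients 1,1,2,2,3,3,3,3,3 for degrees 0…8.
[t^8] = 1·3 + 1·3 + 1·3 + 1·2 + 1·1 = 12.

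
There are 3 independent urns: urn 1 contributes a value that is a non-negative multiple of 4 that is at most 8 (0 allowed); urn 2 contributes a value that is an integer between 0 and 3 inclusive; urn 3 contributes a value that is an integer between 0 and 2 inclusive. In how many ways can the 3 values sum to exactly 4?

3

The generating function for the choices is (1 + z^4 + z^8)·(1 + z + z^2 + z^3)·(1 + z + z^2); the count is [z^4].
(1 + z^4 + z^8) has coefficients 1,0,0,0,1 for degrees 0…4.
(1 + z + z^2 + z^3) has coefficients 1,1,1,1,0 for degrees 0…4.
Finally multiplying by (1 + z + z^2), the product of all factors after the first has coefficients 1,2,3,3,2 for degrees 0…4.
[z^4] = 1·2 + 1·1 = 3.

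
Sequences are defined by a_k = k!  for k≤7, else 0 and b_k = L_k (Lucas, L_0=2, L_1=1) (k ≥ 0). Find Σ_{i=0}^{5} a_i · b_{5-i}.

308

This is [x^5] in the product of the two ordinary generating functions.
Σ = 1·11 + 1·7 + 2·4 + 6·3 + 24·1 + 120·2 = 308.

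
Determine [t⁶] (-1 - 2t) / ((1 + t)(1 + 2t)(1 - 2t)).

-43

The denominator gives the recurrence a_n = −a_(n−1) + 4a_(n−2) + 4a_(n−3) for n ≥ 3; the numerator fixes a_0 = -1, a_1 = -1, a_2 = -3.
Iterating: -1, -1, -3, -5, -11, -21, -43, so a_6 = -43.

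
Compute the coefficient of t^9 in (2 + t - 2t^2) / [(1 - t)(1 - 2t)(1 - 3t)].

The denominator gives the recurrence a_n = 6a_(n−1) − 11a_(n−2) + 6a_(n−3) for n ≥ 3; the numerator fixes a_0 = 2, a_1 = 13, a_2 = 54.
Iterating: 2, 13, 54, 193, 642, 2053, 6414, 19753, 60282, 182893, so a_9 = 182893.

182893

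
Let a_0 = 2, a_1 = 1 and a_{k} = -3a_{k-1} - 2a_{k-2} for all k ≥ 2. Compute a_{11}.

6139

The ordinary generating function has denominator 1 + 3x + 2x^2.
Iterating the recurrence: a_0,…,a_{11} = 2, 1, -7, 19, -43, 91, -187, 379, -763, 1531, -3067, 6139.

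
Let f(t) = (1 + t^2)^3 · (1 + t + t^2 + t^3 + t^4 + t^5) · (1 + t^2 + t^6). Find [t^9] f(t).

(1 + t^2)^3 has coefficients 1,0,3,0,3,0,1 for degrees 0…6.
(1 + t + t^2 + t^3 + t^4 + t^5) has coefficients 1,1,1,1,1,1,0,0,0,0 for degrees 0…9.
Finally multiplying by (1 + t^2 + t^6), the product of all factors after the first has coefficients 1,1,2,2,2,2,2,2,1,1 for degrees 0…9.
[t^9] = 1·1 + 3·2 + 3·2 + 1·2 = 15.

15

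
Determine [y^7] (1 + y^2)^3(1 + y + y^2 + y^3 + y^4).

4

(1 + y^2)^3 has coefficients 1,0,3,0,3,0,1 for degrees 0…6.
(1 + y + y^2 + y^3 + y^4) has coefficients 1,1,1,1,1,0,0,0 for degrees 0…7.
[y^7] = 1·0 + 3·0 + 3·1 + 1·1 = 4.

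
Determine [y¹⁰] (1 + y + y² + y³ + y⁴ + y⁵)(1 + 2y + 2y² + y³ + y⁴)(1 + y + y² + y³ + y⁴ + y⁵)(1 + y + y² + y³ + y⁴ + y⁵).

(1 + y + y² + y³ + y⁴ + y⁵) has coefficients 1,1,1,1,1,1 for degrees 0…5.
(1 + 2y + 2y² + y³ + y⁴) has coefficients 1,2,2,1,1,0,0,0,0,0,0 for degrees 0…10.
Multiplying by (1 + y + y² + y³ + y⁴ + y⁵) gives running coefficients 1,3,5,6,7,7,6,4,2,1,0 for degrees 0…10.
Finally multiplying by (1 + y + y² + y³ + y⁴ + y⁵), the product of all factors after the first has coefficients 1,4,9,15,22,29,34,35,32,27,20 for degrees 0…10.
[y¹⁰] = 1·20 + 1·27 + 1·32 + 1·35 + 1·34 + 1·29 = 177.

177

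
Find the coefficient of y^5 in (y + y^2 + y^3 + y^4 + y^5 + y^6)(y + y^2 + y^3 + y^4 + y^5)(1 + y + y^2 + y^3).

(y + y^2 + y^3 + y^4 + y^5 + y^6) has coefficients 0,1,1,1,1,1 for degrees 0…5.
(y + y^2 + y^3 + y^4 + y^5) has coefficients 0,1,1,1,1,1 for degrees 0…5.
Finally multiplying by (1 + y + y^2 + y^3), the product of all factors after the first has coefficients 0,1,2,3,4,4 for degrees 0…5.
[y^5] = 1·4 + 1·3 + 1·2 + 1·1 + 1·0 = 10.

10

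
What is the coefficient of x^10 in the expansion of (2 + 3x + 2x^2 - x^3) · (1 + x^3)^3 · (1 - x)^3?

(2 + 3x + 2x^2 - x^3) has coefficients 2,3,2,-1 for degrees 0…3.
(1 + x^3)^3 has coefficients 1,0,0,3,0,0,3,0,0,1,0 for degrees 0…10.
Finally multiplying by (1 - x)^3, the product of all factors after the first has coefficients 1,-3,3,2,-9,9,0,-9,9,-2,-3 for degrees 0…10.
[x^10] = 2·(-3) + 3·(-2) + 2·9 − 1·(-9) = 15.

15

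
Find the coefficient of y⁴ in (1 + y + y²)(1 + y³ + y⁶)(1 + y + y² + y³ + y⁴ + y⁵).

(1 + y + y²) has coefficients 1,1,1 for degrees 0…2.
(1 + y³ + y⁶) has coefficients 1,0,0,1,0 for degrees 0…4.
Finally multiplying by (1 + y + y² + y³ + y⁴ + y⁵), the product of all factors after the first has coefficients 1,1,1,2,2 for degrees 0…4.
[y⁴] = 1·2 + 1·2 + 1·1 = 5.

5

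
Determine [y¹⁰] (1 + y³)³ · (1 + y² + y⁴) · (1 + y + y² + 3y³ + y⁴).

19

(1 + y³)³ has coefficients 1,0,0,3,0,0,3,0,0,1 for degrees 0…9.
(1 + y² + y⁴) has coefficients 1,0,1,0,1,0,0,0,0,0,0 for degrees 0…10.
Finally multiplying by (1 + y + y² + 3y³ + y⁴), the product of all factors after the first has coefficients 1,1,2,4,3,4,2,3,1,0,0 for degrees 0…10.
[y¹⁰] = 1·0 + 3·3 + 3·3 + 1·1 = 19.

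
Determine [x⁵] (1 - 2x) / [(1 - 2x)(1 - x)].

Partial fractions give a closed form: a_n = (1)·1^n.
At n = 5: a_5 = 1.

1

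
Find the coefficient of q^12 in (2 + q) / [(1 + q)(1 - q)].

2

Partial fractions give a closed form: a_n = (1/2)·(-1)^n + (3/2)·1^n.
At n = 12: a_12 = 2.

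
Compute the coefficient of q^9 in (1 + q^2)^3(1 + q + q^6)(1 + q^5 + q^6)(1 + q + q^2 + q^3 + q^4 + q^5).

31

(1 + q^2)^3 has coefficients 1,0,3,0,3,0,1 for degrees 0…6.
(1 + q + q^6) has coefficients 1,1,0,0,0,0,1,0,0,0 for degrees 0…9.
Multiplying by (1 + q^5 + q^6) gives running coefficients 1,1,0,0,0,1,3,1,0,0 for degrees 0…9.
Finally multiplying by (1 + q + q^2 + q^3 + q^4 + q^5), the product of all factors after the first has coefficients 1,2,2,2,2,3,5,5,5,5 for degrees 0…9.
[q^9] = 1·5 + 3·5 + 3·3 + 1·2 = 31.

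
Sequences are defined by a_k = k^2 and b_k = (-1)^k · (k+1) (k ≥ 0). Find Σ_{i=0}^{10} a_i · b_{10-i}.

The convolution is the x^10 coefficient of A(x)B(x).
Σ = 0·11 + 1·(-10) + 4·9 + 9·(-8) + 16·7 + 25·(-6) + 36·5 + 49·(-4) + 64·3 + 81·(-2) + 100·1 = 30.

30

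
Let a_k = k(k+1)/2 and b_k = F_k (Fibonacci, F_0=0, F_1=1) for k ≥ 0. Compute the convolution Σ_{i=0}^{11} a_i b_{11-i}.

894

Write out a_i and b_{11-i} for i = 0,…,11 and sum the products.
Σ = 0·89 + 1·55 + 3·34 + 6·21 + 10·13 + 15·8 + 21·5 + 28·3 + 36·2 + 45·1 + 55·1 + 66·0 = 894.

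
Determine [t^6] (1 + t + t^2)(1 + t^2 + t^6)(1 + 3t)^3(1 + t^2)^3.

443

(1 + t + t^2) has coefficients 1,1,1 for degrees 0…2.
(1 + t^2 + t^6) has coefficients 1,0,1,0,0,0,1 for degrees 0…6.
Multiplying by (1 + 3t)^3 gives running coefficients 1,9,28,36,27,27,1 for degrees 0…6.
Finally multiplying by (1 + t^2)^3, the product of all factors after the first has coefficients 1,9,31,63,114,162,167 for degrees 0…6.
[t^6] = 1·167 + 1·162 + 1·114 = 443.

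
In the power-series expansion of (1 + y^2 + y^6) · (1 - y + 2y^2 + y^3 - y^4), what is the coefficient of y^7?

(1 + y^2 + y^6) has coefficients 1,0,1,0,0,0,1 for degrees 0…6.
(1 - y + 2y^2 + y^3 - y^4) has coefficients 1,-1,2,1,-1,0,0,0 for degrees 0…7.
[y^7] = 1·0 + 1·0 + 1·(-1) = -1.

-1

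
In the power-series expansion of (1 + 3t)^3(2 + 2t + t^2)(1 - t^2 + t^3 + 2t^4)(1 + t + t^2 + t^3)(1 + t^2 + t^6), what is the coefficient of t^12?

921

(1 + 3t)^3 has coefficients 1,9,27,27 for degrees 0…3.
(2 + 2t + t^2) has coefficients 2,2,1,0,0,0,0,0,0,0,0,0,0 for degrees 0…12.
Multiplying by (1 - t^2 + t^3 + 2t^4) gives running coefficients 2,2,-1,0,5,5,2,0,0,0,0,0,0 for degrees 0…12.
Multiplying by (1 + t + t^2 + t^3) gives running coefficients 2,4,3,3,6,9,12,12,7,2,0,0,0 for degrees 0…12.
Finally multiplying by (1 + t^2 + t^6), the product of all factors after the first has coefficients 2,4,5,7,9,12,20,25,22,17,13,11,12 for degrees 0…12.
[t^12] = 1·12 + 9·11 + 27·13 + 27·17 = 921.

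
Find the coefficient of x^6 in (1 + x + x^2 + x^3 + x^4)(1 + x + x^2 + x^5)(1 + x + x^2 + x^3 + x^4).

14

(1 + x + x^2 + x^3 + x^4) has coefficients 1,1,1,1,1 for degrees 0…4.
(1 + x + x^2 + x^5) has coefficients 1,1,1,0,0,1,0 for degrees 0…6.
Finally multiplying by (1 + x + x^2 + x^3 + x^4), the product of all factors after the first has coefficients 1,2,3,3,3,3,2 for degrees 0…6.
[x^6] = 1·2 + 1·3 + 1·3 + 1·3 + 1·3 = 14.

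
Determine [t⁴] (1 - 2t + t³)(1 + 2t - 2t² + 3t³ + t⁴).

-3

(1 - 2t + t³) has coefficients 1,-2,0,1 for degrees 0…3.
(1 + 2t - 2t² + 3t³ + t⁴) has coefficients 1,2,-2,3,1 for degrees 0…4.
[t⁴] = 1·1 − 2·3 + 1·2 = -3.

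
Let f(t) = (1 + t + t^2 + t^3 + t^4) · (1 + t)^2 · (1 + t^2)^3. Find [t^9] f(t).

(1 + t + t^2 + t^3 + t^4) has coefficients 1,1,1,1,1 for degrees 0…4.
(1 + t)^2 has coefficients 1,2,1,0,0,0,0,0,0,0 for degrees 0…9.
Finally multiplying by (1 + t^2)^3, the product of all factors after the first has coefficients 1,2,4,6,6,6,4,2,1,0 for degrees 0…9.
[t^9] = 1·0 + 1·1 + 1·2 + 1·4 + 1·6 = 13.

13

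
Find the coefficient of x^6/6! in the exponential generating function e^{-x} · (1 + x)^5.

151

The EGF product rule gives c_6 = Σ_{k_1+k_2=6} C(6; k_1,k_2) · ∏ g_i(k_i), where e^{-x} gives (-1)^k; (1+x)^5 gives the falling factorial (5)_k.
g_1(k) for k = 0…6: 1, -1, 1, -1, 1, -1, 1.
g_2(k) for k = 0…6: 1, 5, 20, 60, 120, 120, 0.
c_6 = Σ_k C(6,k)·g_1(k)·g_2(6−k) = 6·(-1)·120 + 15·1·120 + 20·(-1)·60 + 15·1·20 + 6·(-1)·5 + 1·1·1 = −720 + 1800 − 1200 + 300 − 30 + 1 = 151.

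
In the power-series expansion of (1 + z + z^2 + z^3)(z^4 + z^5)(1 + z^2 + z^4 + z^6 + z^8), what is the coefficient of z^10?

(1 + z + z^2 + z^3) has coefficients 1,1,1,1 for degrees 0…3.
(z^4 + z^5) has coefficients 0,0,0,0,1,1,0,0,0,0,0 for degrees 0…10.
Finally multiplying by (1 + z^2 + z^4 + z^6 + z^8), the product of all factors after the first has coefficients 0,0,0,0,1,1,1,1,1,1,1 for degrees 0…10.
[z^10] = 1·1 + 1·1 + 1·1 + 1·1 = 4.

4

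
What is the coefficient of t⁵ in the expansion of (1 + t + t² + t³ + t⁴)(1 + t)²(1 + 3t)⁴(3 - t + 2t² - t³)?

2703

(1 + t + t² + t³ + t⁴) has coefficients 1,1,1,1,1 for degrees 0…4.
(1 + t)² has coefficients 1,2,1,0,0,0 for degrees 0…5.
Multiplying by (1 + 3t)⁴ gives running coefficients 1,14,79,228,351,270 for degrees 0…5.
Finally multiplying by (3 - t + 2t² - t³), the product of all factors after the first has coefficients 3,41,225,632,969,836 for degrees 0…5.
[t⁵] = 1·836 + 1·969 + 1·632 + 1·225 + 1·41 = 2703.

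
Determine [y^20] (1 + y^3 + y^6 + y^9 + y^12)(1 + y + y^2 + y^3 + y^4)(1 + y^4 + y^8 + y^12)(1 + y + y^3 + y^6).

19

(1 + y^3 + y^6 + y^9 + y^12) has coefficients 1,0,0,1,0,0,1,0,0,1,0,0,1 for degrees 0…12.
(1 + y + y^2 + y^3 + y^4) has coefficients 1,1,1,1,1,0,0,0,0,0,0,0,0,0,0,0,0,0,0,0,0 for degrees 0…20.
Multiplying by (1 + y^4 + y^8 + y^12) gives running coefficients 1,1,1,1,2,1,1,1,2,1,1,1,2,1,1,1,1,0,0,0,0 for degrees 0…20.
Finally multiplying by (1 + y + y^3 + y^6), the product of all factors after the first has coefficients 1,2,2,3,4,4,4,5,5,5,5,5,5,5,5,5,4,3,3,2,1 for degrees 0…20.
[y^20] = 1·1 + 1·3 + 1·5 + 1·5 + 1·5 = 19.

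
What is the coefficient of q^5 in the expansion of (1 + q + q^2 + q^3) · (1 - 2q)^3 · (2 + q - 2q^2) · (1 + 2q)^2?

-8

(1 + q + q^2 + q^3) has coefficients 1,1,1,1 for degrees 0…3.
(1 - 2q)^3 has coefficients 1,-6,12,-8,0,0 for degrees 0…5.
Multiplying by (2 + q - 2q^2) gives running coefficients 2,-11,16,8,-32,16 for degrees 0…5.
Finally multiplying by (1 + 2q)^2, the product of all factors after the first has coefficients 2,-3,-20,28,64,-80 for degrees 0…5.
[q^5] = 1·(-80) + 1·64 + 1·28 + 1·(-20) = -8.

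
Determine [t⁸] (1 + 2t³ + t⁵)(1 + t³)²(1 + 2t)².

(1 + 2t³ + t⁵) has coefficients 1,0,0,2,0,1 for degrees 0…5.
(1 + t³)² has coefficients 1,0,0,2,0,0,1,0,0 for degrees 0…8.
Finally multiplying by (1 + 2t)², the product of all factors after the first has coefficients 1,4,4,2,8,8,1,4,4 for degrees 0…8.
[t⁸] = 1·4 + 2·8 + 1·2 = 22.

22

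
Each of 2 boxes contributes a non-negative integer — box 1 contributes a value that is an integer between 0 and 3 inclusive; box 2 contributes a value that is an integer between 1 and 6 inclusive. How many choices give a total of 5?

The generating function for the choices is (1 + y + y² + y³)·(y + y² + y³ + y⁴ + y⁵ + y⁶); the count is [y⁵].
(1 + y + y² + y³) has coefficients 1,1,1,1 for degrees 0…3.
(y + y² + y³ + y⁴ + y⁵ + y⁶) has coefficients 0,1,1,1,1,1 for degrees 0…5.
[y⁵] = 1·1 + 1·1 + 1·1 + 1·1 = 4.

4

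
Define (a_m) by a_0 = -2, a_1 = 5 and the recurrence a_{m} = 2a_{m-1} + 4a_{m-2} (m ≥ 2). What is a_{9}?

The ordinary generating function has denominator 1 - 2z - 4z^2.
Iterating the recurrence: a_0,…,a_{9} = -2, 5, 2, 24, 56, 208, 640, 2112, 6784, 22016.

22016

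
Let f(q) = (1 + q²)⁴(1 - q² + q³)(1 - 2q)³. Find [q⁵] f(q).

-20

(1 + q²)⁴ has coefficients 1,0,4,0,6,0 for degrees 0…5.
(1 - q² + q³) has coefficients 1,0,-1,1,0,0 for degrees 0…5.
Finally multiplying by (1 - 2q)³, the product of all factors after the first has coefficients 1,-6,11,-1,-18,20 for degrees 0…5.
[q⁵] = 1·20 + 4·(-1) + 6·(-6) = -20.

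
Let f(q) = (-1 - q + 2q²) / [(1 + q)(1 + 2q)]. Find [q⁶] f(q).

-2

The denominator gives the recurrence a_n = −3a_(n−1) − 2a_(n−2) for n ≥ 3; the numerator fixes a_0 = -1, a_1 = 2, a_2 = -2.
Iterating: -1, 2, -2, 2, -2, 2, -2, so a_6 = -2.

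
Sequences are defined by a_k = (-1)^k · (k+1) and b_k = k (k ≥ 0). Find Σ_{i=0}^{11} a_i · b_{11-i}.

6

This is [x^11] in the product of the two ordinary generating functions.
Σ = 1·11 − 2·10 + 3·9 − 4·8 + 5·7 − 6·6 + 7·5 − 8·4 + 9·3 − 10·2 + 11·1 − 12·0 = 6.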